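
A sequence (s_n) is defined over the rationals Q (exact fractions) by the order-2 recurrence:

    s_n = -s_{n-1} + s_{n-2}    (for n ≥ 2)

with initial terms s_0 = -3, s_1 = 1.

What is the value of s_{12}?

s_2 = -1·1 + 1·-3 = -4
s_3 = -1·-4 + 1·1 = 5
s_4 = -1·5 + 1·-4 = -9
s_5 = -1·-9 + 1·5 = 14
s_6 = -1·14 + 1·-9 = -23
s_7 = -1·-23 + 1·14 = 37
s_8 = -1·37 + 1·-23 = -60
s_9 = -1·-60 + 1·37 = 97
s_10 = -1·97 + 1·-60 = -157
s_11 = -1·-157 + 1·97 = 254
s_12 = -1·254 + 1·-157 = -411

-411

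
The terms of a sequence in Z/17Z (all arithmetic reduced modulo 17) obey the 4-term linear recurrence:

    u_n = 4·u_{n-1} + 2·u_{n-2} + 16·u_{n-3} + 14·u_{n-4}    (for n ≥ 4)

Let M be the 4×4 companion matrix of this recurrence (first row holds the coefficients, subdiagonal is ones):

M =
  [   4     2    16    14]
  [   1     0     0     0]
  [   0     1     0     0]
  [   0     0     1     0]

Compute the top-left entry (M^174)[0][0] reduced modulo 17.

(M^174)[0][0] is the top entry after applying M 174 times to the unit state (1, 0, 0, 0). Equivalently it is h_{177} for the auxiliary sequence (h_n) obeying the same recurrence with h_3 = 1 and h_i = 0 for 0 ≤ i < 3:
h_4 = 4·1 + 2·0 + 16·0 + 14·0 = 4
h_5 = 4·4 + 2·1 + 16·0 + 14·0 = 1
h_6 = 4·1 + 2·4 + 16·1 + 14·0 = 11
h_7 = 4·11 + 2·1 + 16·4 + 14·1 = 5
h_8 = 4·5 + 2·11 + 16·1 + 14·4 = 12
h_9 = 4·12 + 2·5 + 16·11 + 14·1 = 10
Continuing the recurrence:
  h_10 = 9;  h_11 = 12;  h_12 = 3;  h_13 = 14;  h_14 = 6;  h_15 = 13
  h_16 = 7;  h_17 = 6;  h_18 = 7;  h_19 = 11;  h_20 = 14;  h_21 = 2
  h_22 = 4;  h_23 = 7;  h_24 = 9;  h_25 = 6;  h_26 = 6;  h_27 = 6
  h_28 = 3;  h_29 = 0;  h_30 = 16;  h_31 = 9;  h_32 = 8;  h_33 = 0
  h_34 = 10;  h_35 = 5;  h_36 = 16;  h_37 = 13;  h_38 = 15;  h_39 = 4
  h_40 = 2;  h_41 = 13;  h_42 = 7;  h_43 = 6;  h_44 = 2;  h_45 = 8
  h_46 = 9;  h_47 = 15;  h_48 = 13;  h_49 = 15;  h_50 = 10;  h_51 = 12
  h_52 = 14;  h_53 = 8;  h_54 = 1;  h_55 = 4;  h_56 = 2;  h_57 = 8
  h_58 = 12;  h_59 = 16;  h_60 = 6;  h_61 = 3;  h_62 = 6;  h_63 = 10
  h_64 = 14;  h_65 = 10;  h_66 = 6;  h_67 = 0;  h_68 = 11;  h_69 = 8
  h_70 = 2;  h_71 = 13;  h_72 = 15;  h_73 = 9;  h_74 = 13;  h_75 = 16
  h_76 = 2;  h_77 = 0;  h_78 = 0;  h_79 = 1;  h_80 = 15;  h_81 = 11
  h_82 = 5;  h_83 = 7;  h_84 = 16;  h_85 = 6;  h_86 = 0;  h_87 = 9
  h_88 = 16;  h_89 = 13;  h_90 = 7;  h_91 = 11;  h_92 = 14;  h_93 = 15
  h_94 = 5;  h_95 = 3;  h_96 = 16;  h_97 = 3;  h_98 = 9;  h_99 = 0
  h_100 = 1;  h_101 = 3;  h_102 = 4;  h_103 = 4;  h_104 = 1;  h_105 = 16
  h_106 = 16;  h_107 = 15;  h_108 = 5;  h_109 = 3;  h_110 = 10;  h_111 = 13
  h_112 = 3;  h_113 = 2;  h_114 = 5;  h_115 = 16;  h_116 = 12;  h_117 = 1
  h_118 = 14;  h_119 = 15;  h_120 = 0;  h_121 = 13;  h_122 = 12;  h_123 = 12
  h_124 = 8;  h_125 = 5;  h_126 = 5;  h_127 = 3;  h_128 = 10;  h_129 = 9
  h_130 = 4;  h_131 = 15;  h_132 = 12;  h_133 = 13;  h_134 = 15;  h_135 = 12
  h_136 = 12;  h_137 = 1;  h_138 = 5;  h_139 = 8;  h_140 = 5;  h_141 = 11
  h_142 = 14;  h_143 = 15;  h_144 = 11;  h_145 = 10;  h_146 = 5;  h_147 = 1
  h_148 = 5;  h_149 = 4;  h_150 = 10;  h_151 = 6;  h_152 = 8;  h_153 = 5
  h_154 = 0;  h_155 = 1;  h_156 = 9;  h_157 = 6;  h_158 = 7;  h_159 = 11
  h_160 = 8;  h_161 = 12;  h_162 = 15;  h_163 = 9;  h_164 = 13;  h_165 = 2
  h_166 = 14;  h_167 = 3;  h_168 = 16;  h_169 = 16;  h_170 = 0;  h_171 = 7
  h_172 = 15;  h_173 = 9;  h_174 = 8;  h_175 = 14
h_176 = 4·14 + 2·8 + 16·9 + 14·15 = 1
h_177 = 4·1 + 2·14 + 16·8 + 14·9 = 14

14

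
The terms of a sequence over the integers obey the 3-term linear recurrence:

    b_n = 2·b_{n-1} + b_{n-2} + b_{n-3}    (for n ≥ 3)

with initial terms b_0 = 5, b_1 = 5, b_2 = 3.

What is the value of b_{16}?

b_3 = 2·3 + 1·5 + 1·5 = 16
b_4 = 2·16 + 1·3 + 1·5 = 40
b_5 = 2·40 + 1·16 + 1·3 = 99
b_6 = 2·99 + 1·40 + 1·16 = 254
b_7 = 2·254 + 1·99 + 1·40 = 647
b_8 = 2·647 + 1·254 + 1·99 = 1647
b_9 = 2·1647 + 1·647 + 1·254 = 4195
b_10 = 2·4195 + 1·1647 + 1·647 = 10684
b_11 = 2·10684 + 1·4195 + 1·1647 = 27210
b_12 = 2·27210 + 1·10684 + 1·4195 = 69299
b_13 = 2·69299 + 1·27210 + 1·10684 = 176492
b_14 = 2·176492 + 1·69299 + 1·27210 = 449493
b_15 = 2·449493 + 1·176492 + 1·69299 = 1144777
b_16 = 2·1144777 + 1·449493 + 1·176492 = 2915539

2915539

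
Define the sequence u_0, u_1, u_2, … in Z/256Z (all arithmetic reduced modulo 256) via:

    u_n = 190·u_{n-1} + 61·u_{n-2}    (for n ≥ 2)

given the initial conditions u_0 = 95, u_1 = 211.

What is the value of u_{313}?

35

u_2 = 190·211 + 61·95 = 61
u_3 = 190·61 + 61·211 = 141
u_4 = 190·141 + 61·61 = 47
u_5 = 190·47 + 61·141 = 123
u_6 = 190·123 + 61·47 = 125
u_7 = 190·125 + 61·123 = 21
u_8 = 190·21 + 61·125 = 95
u_9 = 190·95 + 61·21 = 131
u_10 = 190·131 + 61·95 = 221
u_11 = 190·221 + 61·131 = 61
u_12 = 190·61 + 61·221 = 239
u_13 = 190·239 + 61·61 = 235
u_14 = 190·235 + 61·239 = 93
u_15 = 190·93 + 61·235 = 5
u_16 = 190·5 + 61·93 = 223
u_17 = 190·223 + 61·5 = 179
u_18 = 190·179 + 61·223 = 253
u_19 = 190·253 + 61·179 = 109
u_20 = 190·109 + 61·253 = 47
u_21 = 190·47 + 61·109 = 219
u_22 = 190·219 + 61·47 = 189
u_23 = 190·189 + 61·219 = 117
u_24 = 190·117 + 61·189 = 223
u_25 = 190·223 + 61·117 = 99
u_26 = 190·99 + 61·223 = 157
u_27 = 190·157 + 61·99 = 29
u_28 = 190·29 + 61·157 = 239
u_29 = 190·239 + 61·29 = 75
u_30 = 190·75 + 61·239 = 157
u_31 = 190·157 + 61·75 = 101
u_32 = 190·101 + 61·157 = 95
u_33 = 190·95 + 61·101 = 147
u_34 = 190·147 + 61·95 = 189
u_35 = 190·189 + 61·147 = 77
u_36 = 190·77 + 61·189 = 47
u_37 = 190·47 + 61·77 = 59
u_38 = 190·59 + 61·47 = 253
u_39 = 190·253 + 61·59 = 213
u_40 = 190·213 + 61·253 = 95
u_41 = 190·95 + 61·213 = 67
u_42 = 190·67 + 61·95 = 93
u_43 = 190·93 + 61·67 = 253
u_44 = 190·253 + 61·93 = 239
u_45 = 190·239 + 61·253 = 171
u_46 = 190·171 + 61·239 = 221
u_47 = 190·221 + 61·171 = 197
u_48 = 190·197 + 61·221 = 223
u_49 = 190·223 + 61·197 = 115
u_50 = 190·115 + 61·223 = 125
u_51 = 190·125 + 61·115 = 45
u_52 = 190·45 + 61·125 = 47
u_53 = 190·47 + 61·45 = 155
u_54 = 190·155 + 61·47 = 61
u_55 = 190·61 + 61·155 = 53
u_56 = 190·53 + 61·61 = 223
u_57 = 190·223 + 61·53 = 35
u_58 = 190·35 + 61·223 = 29
u_59 = 190·29 + 61·35 = 221
u_60 = 190·221 + 61·29 = 239
u_61 = 190·239 + 61·221 = 11
u_62 = 190·11 + 61·239 = 29
u_63 = 190·29 + 61·11 = 37
u_64 = 190·37 + 61·29 = 95
u_65 = 190·95 + 61·37 = 83
u_66 = 190·83 + 61·95 = 61
u_67 = 190·61 + 61·83 = 13
u_68 = 190·13 + 61·61 = 47
u_69 = 190·47 + 61·13 = 251
u_70 = 190·251 + 61·47 = 125
u_71 = 190·125 + 61·251 = 149
u_72 = 190·149 + 61·125 = 95
u_73 = 190·95 + 61·149 = 3
u_74 = 190·3 + 61·95 = 221
u_75 = 190·221 + 61·3 = 189
u_76 = 190·189 + 61·221 = 239
u_77 = 190·239 + 61·189 = 107
u_78 = 190·107 + 61·239 = 93
u_79 = 190·93 + 61·107 = 133
u_80 = 190·133 + 61·93 = 223
u_81 = 190·223 + 61·133 = 51
u_82 = 190·51 + 61·223 = 253
u_83 = 190·253 + 61·51 = 237
u_84 = 190·237 + 61·253 = 47
u_85 = 190·47 + 61·237 = 91
u_86 = 190·91 + 61·47 = 189
u_87 = 190·189 + 61·91 = 245
u_88 = 190·245 + 61·189 = 223
u_89 = 190·223 + 61·245 = 227
u_90 = 190·227 + 61·223 = 157
u_91 = 190·157 + 61·227 = 157
u_92 = 190·157 + 61·157 = 239
u_93 = 190·239 + 61·157 = 203
u_94 = 190·203 + 61·239 = 157
u_95 = 190·157 + 61·203 = 229
u_96 = 190·229 + 61·157 = 95
u_97 = 190·95 + 61·229 = 19
u_98 = 190·19 + 61·95 = 189
u_99 = 190·189 + 61·19 = 205
u_100 = 190·205 + 61·189 = 47
u_101 = 190·47 + 61·205 = 187
u_102 = 190·187 + 61·47 = 253
u_103 = 190·253 + 61·187 = 85
u_104 = 190·85 + 61·253 = 95
u_105 = 190·95 + 61·85 = 195
u_106 = 190·195 + 61·95 = 93
u_107 = 190·93 + 61·195 = 125
u_108 = 190·125 + 61·93 = 239
u_109 = 190·239 + 61·125 = 43
u_110 = 190·43 + 61·239 = 221
u_111 = 190·221 + 61·43 = 69
u_112 = 190·69 + 61·221 = 223
u_113 = 190·223 + 61·69 = 243
u_114 = 190·243 + 61·223 = 125
u_115 = 190·125 + 61·243 = 173
u_116 = 190·173 + 61·125 = 47
u_117 = 190·47 + 61·173 = 27
u_118 = 190·27 + 61·47 = 61
u_119 = 190·61 + 61·27 = 181
u_120 = 190·181 + 61·61 = 223
u_121 = 190·223 + 61·181 = 163
u_122 = 190·163 + 61·223 = 29
u_123 = 190·29 + 61·163 = 93
u_124 = 190·93 + 61·29 = 239
u_125 = 190·239 + 61·93 = 139
u_126 = 190·139 + 61·239 = 29
u_127 = 190·29 + 61·139 = 165
u_128 = 190·165 + 61·29 = 95
u_129 = 190·95 + 61·165 = 211
(u_128, u_129) = (95, 211) = (u_0, u_1), so the sequence has period 128.
313 ≡ 57 (mod 128), hence u_313 = u_57 = 35.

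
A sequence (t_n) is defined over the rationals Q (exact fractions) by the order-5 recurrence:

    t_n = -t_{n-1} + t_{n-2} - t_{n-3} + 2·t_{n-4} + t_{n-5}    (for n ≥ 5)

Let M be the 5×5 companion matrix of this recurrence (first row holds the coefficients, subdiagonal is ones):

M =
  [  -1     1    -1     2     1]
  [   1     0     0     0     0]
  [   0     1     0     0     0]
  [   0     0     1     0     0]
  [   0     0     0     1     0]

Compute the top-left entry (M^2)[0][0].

2

(M^2)[0][0] is the top entry after applying M 2 times to the unit state (1, 0, 0, 0, 0). Equivalently it is h_{6} for the auxiliary sequence (h_n) obeying the same recurrence with h_4 = 1 and h_i = 0 for 0 ≤ i < 4:
h_5 = -1·1 + 1·0 + -1·0 + 2·0 + 1·0 = -1
h_6 = -1·-1 + 1·1 + -1·0 + 2·0 + 1·0 = 2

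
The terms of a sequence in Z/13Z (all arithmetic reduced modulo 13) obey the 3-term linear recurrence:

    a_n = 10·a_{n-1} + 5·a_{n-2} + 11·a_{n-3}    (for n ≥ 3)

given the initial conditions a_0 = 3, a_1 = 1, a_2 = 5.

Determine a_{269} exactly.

a_3 = 10·5 + 5·1 + 11·3 = 10
a_4 = 10·10 + 5·5 + 11·1 = 6
a_5 = 10·6 + 5·10 + 11·5 = 9
a_6 = 10·9 + 5·6 + 11·10 = 9
a_7 = 10·9 + 5·9 + 11·6 = 6
a_8 = 10·6 + 5·9 + 11·9 = 9
Continuing the recurrence:
  a_9 = 11;  a_10 = 0;  a_11 = 11;  a_12 = 10;  a_13 = 12;  a_14 = 5
  a_15 = 12;  a_16 = 4;  a_17 = 12;  a_18 = 12;  a_19 = 3;  a_20 = 1
  a_21 = 1;  a_22 = 9;  a_23 = 2;  a_24 = 11;  a_25 = 11;  a_26 = 5
  a_27 = 5;  a_28 = 1;  a_29 = 12;  a_30 = 11;  a_31 = 12;  a_32 = 8
  a_33 = 1;  a_34 = 0;  a_35 = 2;  a_36 = 5;  a_37 = 8;  a_38 = 10
  a_39 = 0;  a_40 = 8;  a_41 = 8;  a_42 = 3;  a_43 = 2;  a_44 = 6
  a_45 = 12;  a_46 = 3;  a_47 = 0;  a_48 = 4;  a_49 = 8;  a_50 = 9
  a_51 = 5;  a_52 = 1;  a_53 = 4;  a_54 = 9;  a_55 = 4;  a_56 = 12
  a_57 = 5;  a_58 = 11;  a_59 = 7;  a_60 = 11;  a_61 = 6;  a_62 = 10
  a_63 = 4;  a_64 = 0;  a_65 = 0;  a_66 = 5;  a_67 = 11;  a_68 = 5
  a_69 = 4;  a_70 = 4;  a_71 = 11;  a_72 = 5;  a_73 = 6;  a_74 = 11
  a_75 = 0;  a_76 = 4;  a_77 = 5;  a_78 = 5;  a_79 = 2;  a_80 = 9
  a_81 = 12;  a_82 = 5;  a_83 = 1;  a_84 = 11;  a_85 = 1;  a_86 = 11
  a_87 = 2;  a_88 = 8;  a_89 = 3;  a_90 = 1;  a_91 = 9;  a_92 = 11
  a_93 = 10;  a_94 = 7;  a_95 = 7;  a_96 = 7;  a_97 = 0;  a_98 = 8
  a_99 = 1;  a_100 = 11;  a_101 = 8;  a_102 = 3;  a_103 = 9;  a_104 = 11
  a_105 = 6;  a_106 = 6;  a_107 = 3;  a_108 = 9;  a_109 = 2;  a_110 = 7
  a_111 = 10;  a_112 = 1;  a_113 = 7;  a_114 = 3;  a_115 = 11;  a_116 = 7
  a_117 = 2;  a_118 = 7;  a_119 = 1;  a_120 = 2;  a_121 = 11;  a_122 = 1
  a_123 = 9;  a_124 = 8;  a_125 = 6;  a_126 = 4;  a_127 = 2;  a_128 = 2
  a_129 = 9;  a_130 = 5;  a_131 = 0;  a_132 = 7;  a_133 = 8;  a_134 = 11
  a_135 = 6;  a_136 = 8;  a_137 = 10;  a_138 = 11;  a_139 = 1;  a_140 = 6
  a_141 = 4;  a_142 = 3;  a_143 = 12;  a_144 = 10;  a_145 = 11;  a_146 = 6
  a_147 = 4;  a_148 = 9;  a_149 = 7;  a_150 = 3;  a_151 = 8;  a_152 = 3
  a_153 = 12;  a_154 = 2;  a_155 = 9;  a_156 = 11;  a_157 = 8;  a_158 = 0
  a_159 = 5;  a_160 = 8;  a_161 = 1;  a_162 = 1;  a_163 = 12;  a_164 = 6
  a_165 = 1;  a_166 = 3;  a_167 = 10;  a_168 = 9;  a_169 = 4;  a_170 = 0
  a_171 = 2;  a_172 = 12;  a_173 = 0;  a_174 = 4;  a_175 = 3;  a_176 = 11
  a_177 = 0;  a_178 = 10;  a_179 = 0;  a_180 = 11;  a_181 = 12;  a_182 = 6
  a_183 = 7;  a_184 = 11;  a_185 = 3;  a_186 = 6;  a_187 = 1;  a_188 = 8
  a_189 = 8;  a_190 = 1;  a_191 = 8;  a_192 = 4;  a_193 = 0;  a_194 = 4
  a_195 = 6;  a_196 = 2;  a_197 = 3;  a_198 = 2;  a_199 = 5;  a_200 = 2
  a_201 = 2;  a_202 = 7;  a_203 = 11;  a_204 = 11;  a_205 = 8;  a_206 = 9
  a_207 = 4;  a_208 = 4;  a_209 = 3;  a_210 = 3;  a_211 = 11;  a_212 = 2
  a_213 = 4;  a_214 = 2;  a_215 = 10;  a_216 = 11;  a_217 = 0;  a_218 = 9
  a_219 = 3;  a_220 = 10;  a_221 = 6;  a_222 = 0;  a_223 = 10;  a_224 = 10
  a_225 = 7;  a_226 = 9;  a_227 = 1;  a_228 = 2;  a_229 = 7;  a_230 = 0
  a_231 = 5;  a_232 = 10;  a_233 = 8;  a_234 = 3;  a_235 = 11;  a_236 = 5
  a_237 = 8;  a_238 = 5;  a_239 = 2;  a_240 = 3;  a_241 = 4;  a_242 = 12
  a_243 = 4;  a_244 = 1;  a_245 = 6;  a_246 = 5;  a_247 = 0;  a_248 = 0
  a_249 = 3;  a_250 = 4;  a_251 = 3;  a_252 = 5;  a_253 = 5;  a_254 = 4
  a_255 = 3;  a_256 = 1;  a_257 = 4;  a_258 = 0;  a_259 = 5;  a_260 = 3
  a_261 = 3;  a_262 = 9;  a_263 = 8;  a_264 = 2;  a_265 = 3;  a_266 = 11
  a_267 = 4
a_268 = 10·4 + 5·11 + 11·3 = 11
a_269 = 10·11 + 5·4 + 11·11 = 4

4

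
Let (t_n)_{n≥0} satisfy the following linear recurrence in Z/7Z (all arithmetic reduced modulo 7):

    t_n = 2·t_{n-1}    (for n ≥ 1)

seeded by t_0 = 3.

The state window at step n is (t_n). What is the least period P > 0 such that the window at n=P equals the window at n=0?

n=0: window = (3)
n=1: window = (6)
n=2: window = (5)
n=3: window = (3)
window at n=3 equals window at n=0 → period = 3

3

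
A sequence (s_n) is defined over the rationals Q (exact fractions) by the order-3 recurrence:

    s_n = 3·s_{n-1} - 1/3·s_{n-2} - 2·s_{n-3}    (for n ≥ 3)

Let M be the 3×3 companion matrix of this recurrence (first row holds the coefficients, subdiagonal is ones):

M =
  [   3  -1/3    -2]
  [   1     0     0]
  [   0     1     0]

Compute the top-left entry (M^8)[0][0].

(M^8)[0][0] is the top entry after applying M 8 times to the unit state (1, 0, 0). Equivalently it is h_{10} for the auxiliary sequence (h_n) obeying the same recurrence with h_2 = 1 and h_i = 0 for 0 ≤ i < 2:
h_3 = 3·1 + -1/3·0 + -2·0 = 3
h_4 = 3·3 + -1/3·1 + -2·0 = 26/3
h_5 = 3·26/3 + -1/3·3 + -2·1 = 23
h_6 = 3·23 + -1/3·26/3 + -2·3 = 541/9
h_7 = 3·541/9 + -1/3·23 + -2·26/3 = 466/3
h_8 = 3·466/3 + -1/3·541/9 + -2·23 = 10799/27
h_9 = 3·10799/27 + -1/3·466/3 + -2·541/9 = 9251/9
h_10 = 3·9251/9 + -1/3·10799/27 + -2·466/3 = 213814/81

213814/81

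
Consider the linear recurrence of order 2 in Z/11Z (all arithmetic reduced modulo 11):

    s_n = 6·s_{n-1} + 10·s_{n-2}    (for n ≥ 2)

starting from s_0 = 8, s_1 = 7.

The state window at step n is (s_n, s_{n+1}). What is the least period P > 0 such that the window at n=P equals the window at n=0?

12

n=0: window = (8, 7)
n=1: window = (7, 1)
n=2: window = (1, 10)
n=3: window = (10, 4)
n=4: window = (4, 3)
n=5: window = (3, 3)
n=6: window = (3, 4)
n=7: window = (4, 10)
n=8: window = (10, 1)
n=9: window = (1, 7)
n=10: window = (7, 8)
n=11: window = (8, 8)
n=12: window = (8, 7)
window at n=12 equals window at n=0 → period = 12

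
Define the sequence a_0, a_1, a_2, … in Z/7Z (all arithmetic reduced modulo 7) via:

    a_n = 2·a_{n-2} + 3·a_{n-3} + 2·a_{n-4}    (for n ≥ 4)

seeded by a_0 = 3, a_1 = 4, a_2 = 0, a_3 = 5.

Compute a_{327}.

a_4 = 0·5 + 2·0 + 3·4 + 2·3 = 4
a_5 = 0·4 + 2·5 + 3·0 + 2·4 = 4
a_6 = 0·4 + 2·4 + 3·5 + 2·0 = 2
a_7 = 0·2 + 2·4 + 3·4 + 2·5 = 2
a_8 = 0·2 + 2·2 + 3·4 + 2·4 = 3
a_9 = 0·3 + 2·2 + 3·2 + 2·4 = 4
a_10 = 0·4 + 2·3 + 3·2 + 2·2 = 2
a_11 = 0·2 + 2·4 + 3·3 + 2·2 = 0
a_12 = 0·0 + 2·2 + 3·4 + 2·3 = 1
a_13 = 0·1 + 2·0 + 3·2 + 2·4 = 0
a_14 = 0·0 + 2·1 + 3·0 + 2·2 = 6
a_15 = 0·6 + 2·0 + 3·1 + 2·0 = 3
a_16 = 0·3 + 2·6 + 3·0 + 2·1 = 0
a_17 = 0·0 + 2·3 + 3·6 + 2·0 = 3
a_18 = 0·3 + 2·0 + 3·3 + 2·6 = 0
a_19 = 0·0 + 2·3 + 3·0 + 2·3 = 5
a_20 = 0·5 + 2·0 + 3·3 + 2·0 = 2
a_21 = 0·2 + 2·5 + 3·0 + 2·3 = 2
a_22 = 0·2 + 2·2 + 3·5 + 2·0 = 5
a_23 = 0·5 + 2·2 + 3·2 + 2·5 = 6
a_24 = 0·6 + 2·5 + 3·2 + 2·2 = 6
a_25 = 0·6 + 2·6 + 3·5 + 2·2 = 3
a_26 = 0·3 + 2·6 + 3·6 + 2·5 = 5
a_27 = 0·5 + 2·3 + 3·6 + 2·6 = 1
a_28 = 0·1 + 2·5 + 3·3 + 2·6 = 3
a_29 = 0·3 + 2·1 + 3·5 + 2·3 = 2
a_30 = 0·2 + 2·3 + 3·1 + 2·5 = 5
a_31 = 0·5 + 2·2 + 3·3 + 2·1 = 1
a_32 = 0·1 + 2·5 + 3·2 + 2·3 = 1
a_33 = 0·1 + 2·1 + 3·5 + 2·2 = 0
a_34 = 0·0 + 2·1 + 3·1 + 2·5 = 1
a_35 = 0·1 + 2·0 + 3·1 + 2·1 = 5
a_36 = 0·5 + 2·1 + 3·0 + 2·1 = 4
a_37 = 0·4 + 2·5 + 3·1 + 2·0 = 6
a_38 = 0·6 + 2·4 + 3·5 + 2·1 = 4
a_39 = 0·4 + 2·6 + 3·4 + 2·5 = 6
a_40 = 0·6 + 2·4 + 3·6 + 2·4 = 6
a_41 = 0·6 + 2·6 + 3·4 + 2·6 = 1
a_42 = 0·1 + 2·6 + 3·6 + 2·4 = 3
a_43 = 0·3 + 2·1 + 3·6 + 2·6 = 4
a_44 = 0·4 + 2·3 + 3·1 + 2·6 = 0
a_45 = 0·0 + 2·4 + 3·3 + 2·1 = 5
(a_42, a_43, a_44, a_45) = (3, 4, 0, 5) = (a_0, a_1, a_2, a_3), so the sequence has period 42.
327 ≡ 33 (mod 42), hence a_327 = a_33 = 0.

0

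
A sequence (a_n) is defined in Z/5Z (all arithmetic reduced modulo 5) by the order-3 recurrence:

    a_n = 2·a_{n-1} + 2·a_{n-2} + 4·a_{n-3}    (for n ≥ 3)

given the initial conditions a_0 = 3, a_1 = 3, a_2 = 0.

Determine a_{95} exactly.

a_3 = 2·0 + 2·3 + 4·3 = 3
a_4 = 2·3 + 2·0 + 4·3 = 3
a_5 = 2·3 + 2·3 + 4·0 = 2
a_6 = 2·2 + 2·3 + 4·3 = 2
a_7 = 2·2 + 2·2 + 4·3 = 0
a_8 = 2·0 + 2·2 + 4·2 = 2
a_9 = 2·2 + 2·0 + 4·2 = 2
a_10 = 2·2 + 2·2 + 4·0 = 3
a_11 = 2·3 + 2·2 + 4·2 = 3
a_12 = 2·3 + 2·3 + 4·2 = 0
(a_10, a_11, a_12) = (3, 3, 0) = (a_0, a_1, a_2), so the sequence has period 10.
95 ≡ 5 (mod 10), hence a_95 = a_5 = 2.

2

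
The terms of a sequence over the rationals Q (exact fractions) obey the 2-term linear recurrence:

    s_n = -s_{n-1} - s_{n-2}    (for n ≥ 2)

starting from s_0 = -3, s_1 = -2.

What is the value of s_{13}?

-2

s_2 = -1·-2 + -1·-3 = 5
s_3 = -1·5 + -1·-2 = -3
s_4 = -1·-3 + -1·5 = -2
(s_3, s_4) = (-3, -2) = (s_0, s_1), so the sequence has period 3.
13 ≡ 1 (mod 3), hence s_13 = s_1 = -2.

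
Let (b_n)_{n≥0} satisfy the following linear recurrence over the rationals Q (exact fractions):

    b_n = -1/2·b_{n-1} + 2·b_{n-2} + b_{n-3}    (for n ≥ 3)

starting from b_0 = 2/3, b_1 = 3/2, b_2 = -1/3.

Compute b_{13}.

259023/2048

b_3 = -1/2·-1/3 + 2·3/2 + 1·2/3 = 23/6
b_4 = -1/2·23/6 + 2·-1/3 + 1·3/2 = -13/12
b_5 = -1/2·-13/12 + 2·23/6 + 1·-1/3 = 63/8
b_6 = -1/2·63/8 + 2·-13/12 + 1·23/6 = -109/48
b_7 = -1/2·-109/48 + 2·63/8 + 1·-13/12 = 1517/96
b_8 = -1/2·1517/96 + 2·-109/48 + 1·63/8 = -877/192
b_9 = -1/2·-877/192 + 2·1517/96 + 1·-109/48 = 4047/128
b_10 = -1/2·4047/128 + 2·-877/192 + 1·1517/96 = -7021/768
b_11 = -1/2·-7021/768 + 2·4047/128 + 1·-877/192 = 97133/1536
b_12 = -1/2·97133/1536 + 2·-7021/768 + 1·4047/128 = -56173/3072
b_13 = -1/2·-56173/3072 + 2·97133/1536 + 1·-7021/768 = 259023/2048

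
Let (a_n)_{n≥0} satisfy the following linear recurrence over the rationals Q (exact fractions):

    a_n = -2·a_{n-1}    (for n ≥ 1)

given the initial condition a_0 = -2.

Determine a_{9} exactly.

1024

a_1 = -2·-2 = 4
a_2 = -2·4 = -8
a_3 = -2·-8 = 16
a_4 = -2·16 = -32
a_5 = -2·-32 = 64
a_6 = -2·64 = -128
a_7 = -2·-128 = 256
a_8 = -2·256 = -512
a_9 = -2·-512 = 1024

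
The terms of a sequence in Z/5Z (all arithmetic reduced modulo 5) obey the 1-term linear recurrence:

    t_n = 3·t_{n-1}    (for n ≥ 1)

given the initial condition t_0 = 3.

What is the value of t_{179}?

t_1 = 3·3 = 4
t_2 = 3·4 = 2
t_3 = 3·2 = 1
t_4 = 3·1 = 3
(t_4) = (3) = (t_0), so the sequence has period 4.
179 ≡ 3 (mod 4), hence t_179 = t_3 = 1.

1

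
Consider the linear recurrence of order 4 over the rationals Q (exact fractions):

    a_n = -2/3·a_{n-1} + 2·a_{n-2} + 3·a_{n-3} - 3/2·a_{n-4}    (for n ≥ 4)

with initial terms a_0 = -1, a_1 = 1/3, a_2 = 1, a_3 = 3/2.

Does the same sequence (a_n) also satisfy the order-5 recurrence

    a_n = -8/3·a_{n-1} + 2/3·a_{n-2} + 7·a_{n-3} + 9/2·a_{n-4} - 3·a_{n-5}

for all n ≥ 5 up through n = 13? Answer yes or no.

Terms a_0..a_13: -1, 1/3, 1, 3/2, 7/2, 19/6, 71/9, 1007/108, 4475/324, 27563/972, 72485/2916, 1182577/17496, 3622087/52488, 19086973/157464
n=5: candidate gives 19/6, actual a_5 = 19/6 ✓
n=6: candidate gives 71/9, actual a_6 = 71/9 ✓
n=7: candidate gives 1007/108, actual a_7 = 1007/108 ✓
n=8: candidate gives 4475/324, actual a_8 = 4475/324 ✓
n=9: candidate gives 27563/972, actual a_9 = 27563/972 ✓
n=10: candidate gives 72485/2916, actual a_10 = 72485/2916 ✓
n=11: candidate gives 1182577/17496, actual a_11 = 1182577/17496 ✓
n=12: candidate gives 3622087/52488, actual a_12 = 3622087/52488 ✓
n=13: candidate gives 19086973/157464, actual a_13 = 19086973/157464 ✓

yes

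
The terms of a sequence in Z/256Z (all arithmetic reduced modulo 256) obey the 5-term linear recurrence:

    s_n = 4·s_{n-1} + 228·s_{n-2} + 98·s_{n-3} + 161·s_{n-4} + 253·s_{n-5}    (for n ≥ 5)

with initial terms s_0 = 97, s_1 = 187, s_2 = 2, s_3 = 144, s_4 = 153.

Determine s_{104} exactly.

34

s_5 = 4·153 + 228·144 + 98·2 + 161·187 + 253·97 = 224
s_6 = 4·224 + 228·153 + 98·144 + 161·2 + 253·187 = 245
s_7 = 4·245 + 228·224 + 98·153 + 161·144 + 253·2 = 112
s_8 = 4·112 + 228·245 + 98·224 + 161·153 + 253·144 = 61
s_9 = 4·61 + 228·112 + 98·245 + 161·224 + 253·153 = 147
s_10 = 4·147 + 228·61 + 98·112 + 161·245 + 253·224 = 245
Continuing the recurrence:
  s_11 = 171;  s_12 = 51;  s_13 = 158;  s_14 = 182;  s_15 = 194;  s_16 = 174
  s_17 = 241;  s_18 = 156;  s_19 = 144;  s_20 = 154;  s_21 = 231;  s_22 = 45
  s_23 = 32;  s_24 = 44;  s_25 = 227;  s_26 = 148;  s_27 = 237;  s_28 = 182
  s_29 = 211;  s_30 = 137;  s_31 = 13;  s_32 = 173;  s_33 = 75;  s_34 = 234
  s_35 = 64;  s_36 = 196;  s_37 = 200;  s_38 = 121;  s_39 = 142;  s_40 = 16
  s_41 = 134;  s_42 = 117;  s_43 = 47;  s_44 = 162;  s_45 = 68;  s_46 = 89
  s_47 = 40;  s_48 = 65;  s_49 = 148;  s_50 = 177;  s_51 = 147;  s_52 = 1
  s_53 = 3;  s_54 = 203;  s_55 = 154;  s_56 = 66;  s_57 = 198;  s_58 = 118
  s_59 = 237;  s_60 = 76;  s_61 = 48;  s_62 = 14;  s_63 = 187;  s_64 = 201
  s_65 = 88;  s_66 = 56;  s_67 = 163;  s_68 = 84;  s_69 = 233;  s_70 = 10
  s_71 = 175;  s_72 = 193;  s_73 = 65;  s_74 = 117;  s_75 = 139;  s_76 = 150
  s_77 = 140;  s_78 = 208;  s_79 = 104;  s_80 = 45;  s_81 = 62;  s_82 = 8
  s_83 = 138;  s_84 = 25;  s_85 = 211;  s_86 = 178;  s_87 = 248;  s_88 = 73
  s_89 = 144;  s_90 = 173;  s_91 = 200;  s_92 = 85;  s_93 = 99;  s_94 = 237
  s_95 = 43;  s_96 = 195;  s_97 = 86;  s_98 = 94;  s_99 = 250;  s_100 = 174
  s_101 = 41;  s_102 = 108
s_103 = 4·108 + 228·41 + 98·174 + 161·250 + 253·94 = 240
s_104 = 4·240 + 228·108 + 98·41 + 161·174 + 253·250 = 34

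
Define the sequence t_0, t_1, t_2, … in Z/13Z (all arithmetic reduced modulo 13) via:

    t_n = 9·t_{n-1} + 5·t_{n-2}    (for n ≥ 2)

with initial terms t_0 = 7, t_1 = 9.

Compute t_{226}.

12

t_2 = 9·9 + 5·7 = 12
t_3 = 9·12 + 5·9 = 10
t_4 = 9·10 + 5·12 = 7
t_5 = 9·7 + 5·10 = 9
(t_4, t_5) = (7, 9) = (t_0, t_1), so the sequence has period 4.
226 ≡ 2 (mod 4), hence t_226 = t_2 = 12.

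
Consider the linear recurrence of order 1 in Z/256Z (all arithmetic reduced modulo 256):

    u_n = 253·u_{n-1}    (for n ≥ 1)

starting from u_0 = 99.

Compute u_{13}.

u_1 = 253·99 = 215
u_2 = 253·215 = 123
u_3 = 253·123 = 143
u_4 = 253·143 = 83
u_5 = 253·83 = 7
u_6 = 253·7 = 235
u_7 = 253·235 = 63
u_8 = 253·63 = 67
u_9 = 253·67 = 55
u_10 = 253·55 = 91
u_11 = 253·91 = 239
u_12 = 253·239 = 51
u_13 = 253·51 = 103

103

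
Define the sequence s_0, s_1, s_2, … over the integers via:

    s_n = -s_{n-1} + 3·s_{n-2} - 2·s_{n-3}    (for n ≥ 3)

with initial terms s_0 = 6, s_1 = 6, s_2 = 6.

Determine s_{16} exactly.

392886

s_3 = -1·6 + 3·6 + -2·6 = 0
s_4 = -1·0 + 3·6 + -2·6 = 6
s_5 = -1·6 + 3·0 + -2·6 = -18
s_6 = -1·-18 + 3·6 + -2·0 = 36
s_7 = -1·36 + 3·-18 + -2·6 = -102
s_8 = -1·-102 + 3·36 + -2·-18 = 246
s_9 = -1·246 + 3·-102 + -2·36 = -624
s_10 = -1·-624 + 3·246 + -2·-102 = 1566
s_11 = -1·1566 + 3·-624 + -2·246 = -3930
s_12 = -1·-3930 + 3·1566 + -2·-624 = 9876
s_13 = -1·9876 + 3·-3930 + -2·1566 = -24798
s_14 = -1·-24798 + 3·9876 + -2·-3930 = 62286
s_15 = -1·62286 + 3·-24798 + -2·9876 = -156432
s_16 = -1·-156432 + 3·62286 + -2·-24798 = 392886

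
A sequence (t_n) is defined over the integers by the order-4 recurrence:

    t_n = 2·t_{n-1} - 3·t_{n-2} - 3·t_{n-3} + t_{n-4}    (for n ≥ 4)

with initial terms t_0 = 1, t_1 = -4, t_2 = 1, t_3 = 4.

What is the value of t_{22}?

-4438010

t_4 = 2·4 + -3·1 + -3·-4 + 1·1 = 18
t_5 = 2·18 + -3·4 + -3·1 + 1·-4 = 17
t_6 = 2·17 + -3·18 + -3·4 + 1·1 = -31
t_7 = 2·-31 + -3·17 + -3·18 + 1·4 = -163
t_8 = 2·-163 + -3·-31 + -3·17 + 1·18 = -266
t_9 = 2·-266 + -3·-163 + -3·-31 + 1·17 = 67
t_10 = 2·67 + -3·-266 + -3·-163 + 1·-31 = 1390
t_11 = 2·1390 + -3·67 + -3·-266 + 1·-163 = 3214
t_12 = 2·3214 + -3·1390 + -3·67 + 1·-266 = 1791
t_13 = 2·1791 + -3·3214 + -3·1390 + 1·67 = -10163
t_14 = 2·-10163 + -3·1791 + -3·3214 + 1·1390 = -33951
t_15 = 2·-33951 + -3·-10163 + -3·1791 + 1·3214 = -39572
t_16 = 2·-39572 + -3·-33951 + -3·-10163 + 1·1791 = 54989
t_17 = 2·54989 + -3·-39572 + -3·-33951 + 1·-10163 = 320384
t_18 = 2·320384 + -3·54989 + -3·-39572 + 1·-33951 = 560566
t_19 = 2·560566 + -3·320384 + -3·54989 + 1·-39572 = -44559
t_20 = 2·-44559 + -3·560566 + -3·320384 + 1·54989 = -2676979
t_21 = 2·-2676979 + -3·-44559 + -3·560566 + 1·320384 = -6581595
t_22 = 2·-6581595 + -3·-2676979 + -3·-44559 + 1·560566 = -4438010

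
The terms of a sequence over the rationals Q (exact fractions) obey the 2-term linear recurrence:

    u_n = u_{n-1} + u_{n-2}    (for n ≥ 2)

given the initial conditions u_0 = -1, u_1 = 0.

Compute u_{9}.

-21

u_2 = 1·0 + 1·-1 = -1
u_3 = 1·-1 + 1·0 = -1
u_4 = 1·-1 + 1·-1 = -2
u_5 = 1·-2 + 1·-1 = -3
u_6 = 1·-3 + 1·-2 = -5
u_7 = 1·-5 + 1·-3 = -8
u_8 = 1·-8 + 1·-5 = -13
u_9 = 1·-13 + 1·-8 = -21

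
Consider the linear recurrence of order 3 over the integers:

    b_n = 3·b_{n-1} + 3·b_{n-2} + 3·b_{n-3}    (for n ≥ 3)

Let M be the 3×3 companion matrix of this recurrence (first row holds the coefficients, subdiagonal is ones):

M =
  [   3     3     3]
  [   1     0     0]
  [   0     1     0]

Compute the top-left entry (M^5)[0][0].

(M^5)[0][0] is the top entry after applying M 5 times to the unit state (1, 0, 0). Equivalently it is h_{7} for the auxiliary sequence (h_n) obeying the same recurrence with h_2 = 1 and h_i = 0 for 0 ≤ i < 2:
h_3 = 3·1 + 3·0 + 3·0 = 3
h_4 = 3·3 + 3·1 + 3·0 = 12
h_5 = 3·12 + 3·3 + 3·1 = 48
h_6 = 3·48 + 3·12 + 3·3 = 189
h_7 = 3·189 + 3·48 + 3·12 = 747

747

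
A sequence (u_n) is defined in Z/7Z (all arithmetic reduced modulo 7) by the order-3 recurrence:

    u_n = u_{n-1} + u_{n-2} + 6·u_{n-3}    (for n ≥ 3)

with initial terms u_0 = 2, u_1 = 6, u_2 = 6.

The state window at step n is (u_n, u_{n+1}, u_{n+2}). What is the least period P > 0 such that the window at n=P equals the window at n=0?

n=0: window = (2, 6, 6)
n=1: window = (6, 6, 3)
n=2: window = (6, 3, 3)
n=3: window = (3, 3, 0)
n=4: window = (3, 0, 0)
n=5: window = (0, 0, 4)
n=6: window = (0, 4, 4)
n=7: window = (4, 4, 1)
n=8: window = (4, 1, 1)
n=9: window = (1, 1, 5)
n=10: window = (1, 5, 5)
n=11: window = (5, 5, 2)
n=12: window = (5, 2, 2)
n=13: window = (2, 2, 6)
n=14: window = (2, 6, 6)
window at n=14 equals window at n=0 → period = 14

14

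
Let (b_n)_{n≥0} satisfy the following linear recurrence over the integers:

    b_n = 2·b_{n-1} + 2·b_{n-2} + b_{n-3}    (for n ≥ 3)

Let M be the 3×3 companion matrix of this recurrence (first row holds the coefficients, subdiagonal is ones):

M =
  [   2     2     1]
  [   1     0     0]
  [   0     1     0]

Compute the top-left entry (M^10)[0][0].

(M^10)[0][0] is the top entry after applying M 10 times to the unit state (1, 0, 0). Equivalently it is h_{12} for the auxiliary sequence (h_n) obeying the same recurrence with h_2 = 1 and h_i = 0 for 0 ≤ i < 2:
h_3 = 2·1 + 2·0 + 1·0 = 2
h_4 = 2·2 + 2·1 + 1·0 = 6
h_5 = 2·6 + 2·2 + 1·1 = 17
h_6 = 2·17 + 2·6 + 1·2 = 48
h_7 = 2·48 + 2·17 + 1·6 = 136
h_8 = 2·136 + 2·48 + 1·17 = 385
h_9 = 2·385 + 2·136 + 1·48 = 1090
h_10 = 2·1090 + 2·385 + 1·136 = 3086
h_11 = 2·3086 + 2·1090 + 1·385 = 8737
h_12 = 2·8737 + 2·3086 + 1·1090 = 24736

24736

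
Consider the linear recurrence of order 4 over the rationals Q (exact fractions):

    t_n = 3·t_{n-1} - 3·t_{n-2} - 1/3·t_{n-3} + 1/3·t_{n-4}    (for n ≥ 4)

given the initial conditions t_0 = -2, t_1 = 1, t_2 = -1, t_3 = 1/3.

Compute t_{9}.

-557/27

t_4 = 3·1/3 + -3·-1 + -1/3·1 + 1/3·-2 = 3
t_5 = 3·3 + -3·1/3 + -1/3·-1 + 1/3·1 = 26/3
t_6 = 3·26/3 + -3·3 + -1/3·1/3 + 1/3·-1 = 149/9
t_7 = 3·149/9 + -3·26/3 + -1/3·3 + 1/3·1/3 = 205/9
t_8 = 3·205/9 + -3·149/9 + -1/3·26/3 + 1/3·3 = 151/9
t_9 = 3·151/9 + -3·205/9 + -1/3·149/9 + 1/3·26/3 = -557/27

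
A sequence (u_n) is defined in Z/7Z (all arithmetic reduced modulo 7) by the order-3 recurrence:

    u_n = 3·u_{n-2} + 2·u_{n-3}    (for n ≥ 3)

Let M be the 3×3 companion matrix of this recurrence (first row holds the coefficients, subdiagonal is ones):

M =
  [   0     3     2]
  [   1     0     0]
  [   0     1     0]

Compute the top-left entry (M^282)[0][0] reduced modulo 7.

4

(M^282)[0][0] is the top entry after applying M 282 times to the unit state (1, 0, 0). Equivalently it is h_{284} for the auxiliary sequence (h_n) obeying the same recurrence with h_2 = 1 and h_i = 0 for 0 ≤ i < 2:
h_3 = 0·1 + 3·0 + 2·0 = 0
h_4 = 0·0 + 3·1 + 2·0 = 3
h_5 = 0·3 + 3·0 + 2·1 = 2
h_6 = 0·2 + 3·3 + 2·0 = 2
h_7 = 0·2 + 3·2 + 2·3 = 5
h_8 = 0·5 + 3·2 + 2·2 = 3
h_9 = 0·3 + 3·5 + 2·2 = 5
h_10 = 0·5 + 3·3 + 2·5 = 5
h_11 = 0·5 + 3·5 + 2·3 = 0
h_12 = 0·0 + 3·5 + 2·5 = 4
h_13 = 0·4 + 3·0 + 2·5 = 3
h_14 = 0·3 + 3·4 + 2·0 = 5
h_15 = 0·5 + 3·3 + 2·4 = 3
h_16 = 0·3 + 3·5 + 2·3 = 0
h_17 = 0·0 + 3·3 + 2·5 = 5
h_18 = 0·5 + 3·0 + 2·3 = 6
h_19 = 0·6 + 3·5 + 2·0 = 1
h_20 = 0·1 + 3·6 + 2·5 = 0
h_21 = 0·0 + 3·1 + 2·6 = 1
h_22 = 0·1 + 3·0 + 2·1 = 2
h_23 = 0·2 + 3·1 + 2·0 = 3
h_24 = 0·3 + 3·2 + 2·1 = 1
h_25 = 0·1 + 3·3 + 2·2 = 6
h_26 = 0·6 + 3·1 + 2·3 = 2
h_27 = 0·2 + 3·6 + 2·1 = 6
h_28 = 0·6 + 3·2 + 2·6 = 4
h_29 = 0·4 + 3·6 + 2·2 = 1
h_30 = 0·1 + 3·4 + 2·6 = 3
h_31 = 0·3 + 3·1 + 2·4 = 4
h_32 = 0·4 + 3·3 + 2·1 = 4
h_33 = 0·4 + 3·4 + 2·3 = 4
h_34 = 0·4 + 3·4 + 2·4 = 6
h_35 = 0·6 + 3·4 + 2·4 = 6
h_36 = 0·6 + 3·6 + 2·4 = 5
h_37 = 0·5 + 3·6 + 2·6 = 2
h_38 = 0·2 + 3·5 + 2·6 = 6
h_39 = 0·6 + 3·2 + 2·5 = 2
h_40 = 0·2 + 3·6 + 2·2 = 1
h_41 = 0·1 + 3·2 + 2·6 = 4
h_42 = 0·4 + 3·1 + 2·2 = 0
h_43 = 0·0 + 3·4 + 2·1 = 0
h_44 = 0·0 + 3·0 + 2·4 = 1
(h_42, h_43, h_44) = (0, 0, 1) = (h_0, h_1, h_2), so the sequence has period 42.
284 ≡ 32 (mod 42), hence h_284 = h_32 = 4.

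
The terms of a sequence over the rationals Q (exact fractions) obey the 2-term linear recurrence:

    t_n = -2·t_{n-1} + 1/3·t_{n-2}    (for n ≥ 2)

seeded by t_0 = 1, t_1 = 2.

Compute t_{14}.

-81251831/2187

t_2 = -2·2 + 1/3·1 = -11/3
t_3 = -2·-11/3 + 1/3·2 = 8
t_4 = -2·8 + 1/3·-11/3 = -155/9
t_5 = -2·-155/9 + 1/3·8 = 334/9
t_6 = -2·334/9 + 1/3·-155/9 = -2159/27
t_7 = -2·-2159/27 + 1/3·334/9 = 4652/27
t_8 = -2·4652/27 + 1/3·-2159/27 = -30071/81
t_9 = -2·-30071/81 + 1/3·4652/27 = 21598/27
t_10 = -2·21598/27 + 1/3·-30071/81 = -418835/243
t_11 = -2·-418835/243 + 1/3·21598/27 = 902464/243
t_12 = -2·902464/243 + 1/3·-418835/243 = -5833619/729
t_13 = -2·-5833619/729 + 1/3·902464/243 = 12569702/729
t_14 = -2·12569702/729 + 1/3·-5833619/729 = -81251831/2187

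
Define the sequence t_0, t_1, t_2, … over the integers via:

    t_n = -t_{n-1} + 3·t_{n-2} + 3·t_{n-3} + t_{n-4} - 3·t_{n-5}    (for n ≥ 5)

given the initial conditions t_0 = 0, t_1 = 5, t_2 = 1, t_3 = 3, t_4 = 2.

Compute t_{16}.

-25802

t_5 = -1·2 + 3·3 + 3·1 + 1·5 + -3·0 = 15
t_6 = -1·15 + 3·2 + 3·3 + 1·1 + -3·5 = -14
t_7 = -1·-14 + 3·15 + 3·2 + 1·3 + -3·1 = 65
t_8 = -1·65 + 3·-14 + 3·15 + 1·2 + -3·3 = -69
t_9 = -1·-69 + 3·65 + 3·-14 + 1·15 + -3·2 = 231
t_10 = -1·231 + 3·-69 + 3·65 + 1·-14 + -3·15 = -302
t_11 = -1·-302 + 3·231 + 3·-69 + 1·65 + -3·-14 = 895
t_12 = -1·895 + 3·-302 + 3·231 + 1·-69 + -3·65 = -1372
t_13 = -1·-1372 + 3·895 + 3·-302 + 1·231 + -3·-69 = 3589
t_14 = -1·3589 + 3·-1372 + 3·895 + 1·-302 + -3·231 = -6015
t_15 = -1·-6015 + 3·3589 + 3·-1372 + 1·895 + -3·-302 = 14467
t_16 = -1·14467 + 3·-6015 + 3·3589 + 1·-1372 + -3·895 = -25802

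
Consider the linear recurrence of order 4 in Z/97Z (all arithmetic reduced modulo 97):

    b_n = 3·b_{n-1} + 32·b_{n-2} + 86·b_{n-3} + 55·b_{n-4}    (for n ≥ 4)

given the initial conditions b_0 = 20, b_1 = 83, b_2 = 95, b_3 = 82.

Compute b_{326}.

b_4 = 3·82 + 32·95 + 86·83 + 55·20 = 78
b_5 = 3·78 + 32·82 + 86·95 + 55·83 = 73
b_6 = 3·73 + 32·78 + 86·82 + 55·95 = 54
b_7 = 3·54 + 32·73 + 86·78 + 55·82 = 39
b_8 = 3·39 + 32·54 + 86·73 + 55·78 = 94
b_9 = 3·94 + 32·39 + 86·54 + 55·73 = 4
Continuing the recurrence:
  b_10 = 32;  b_11 = 74;  b_12 = 67;  b_13 = 12;  b_14 = 22;  b_15 = 0
  b_16 = 86;  b_17 = 94;  b_18 = 73;  b_19 = 50;  b_20 = 71;  b_21 = 69
  b_22 = 27;  b_23 = 87;  b_24 = 3;  b_25 = 83;  b_26 = 0;  b_27 = 36
  b_28 = 39;  b_29 = 14;  b_30 = 21;  b_31 = 25;  b_32 = 22;  b_33 = 47
  b_34 = 76;  b_35 = 52;  b_36 = 80;  b_37 = 64;  b_38 = 55;  b_39 = 22
  b_40 = 90;  b_41 = 9;  b_42 = 64;  b_43 = 21;  b_44 = 75;  b_45 = 9
  b_46 = 90;  b_47 = 15;  b_48 = 64;  b_49 = 80;  b_50 = 89;  b_51 = 38
  b_52 = 73;  b_53 = 6;  b_54 = 41;  b_55 = 50;  b_56 = 76;  b_57 = 58
  b_58 = 43;  b_59 = 19;  b_60 = 28;  b_61 = 14;  b_62 = 87;  b_63 = 88
  b_64 = 69;  b_65 = 23;  b_66 = 80;  b_67 = 13;  b_68 = 30;  b_69 = 18
  b_70 = 33;  b_71 = 90;  b_72 = 62;  b_73 = 7;  b_74 = 17;  b_75 = 81
  b_76 = 46;  b_77 = 18;  b_78 = 18;  b_79 = 20;  b_80 = 58;  b_81 = 54
  b_82 = 72;  b_83 = 78;  b_84 = 90;  b_85 = 94;  b_86 = 56;  b_87 = 74
  b_88 = 13;  b_89 = 74;  b_90 = 91;  b_91 = 69;  b_92 = 13;  b_93 = 78
  b_94 = 46;  b_95 = 78;  b_96 = 11;  b_97 = 8;  b_98 = 11;  b_99 = 93
  b_100 = 81;  b_101 = 46;  b_102 = 81;  b_103 = 22;  b_104 = 11;  b_105 = 48
  b_106 = 53;  b_107 = 68;  b_108 = 37;  b_109 = 76;  b_110 = 87;  b_111 = 12
  b_112 = 42;  b_113 = 47;  b_114 = 27;  b_115 = 37;  b_116 = 52;  b_117 = 39
  b_118 = 46;  b_119 = 36;  b_120 = 34;  b_121 = 80;  b_122 = 67;  b_123 = 2
  b_124 = 36;  b_125 = 52;  b_126 = 24;  b_127 = 92;  b_128 = 27;  b_129 = 92
  b_130 = 90;  b_131 = 23;  b_132 = 27;  b_133 = 37;  b_134 = 46;  b_135 = 59
  b_136 = 11;  b_137 = 55;  b_138 = 70;  b_139 = 50;  b_140 = 62;  b_141 = 64
  b_142 = 44;  b_143 = 77;  b_144 = 77;  b_145 = 8;  b_146 = 84;  b_147 = 16
  b_148 = 93;  b_149 = 16;  b_150 = 96;  b_151 = 75;  b_152 = 88;  b_153 = 63
  b_154 = 88;  b_155 = 5;  b_156 = 91;  b_157 = 20;  b_158 = 94;  b_159 = 2
  b_160 = 39;  b_161 = 53;  b_162 = 56;  b_163 = 90;  b_164 = 35;  b_165 = 46
  b_166 = 50;  b_167 = 76;  b_168 = 46;  b_169 = 88;  b_170 = 61;  b_171 = 77
  b_172 = 59;  b_173 = 20;  b_174 = 91;  b_175 = 37;  b_176 = 34;  b_177 = 27
  b_178 = 44;  b_179 = 38;  b_180 = 88;  b_181 = 56;  b_182 = 39;  b_183 = 24
  b_184 = 15;  b_185 = 69;  b_186 = 46;  b_187 = 9;  b_188 = 13;  b_189 = 27
  b_190 = 18;  b_191 = 9;  b_192 = 51;  b_193 = 79;  b_194 = 44;  b_195 = 72
  b_196 = 68;  b_197 = 64;  b_198 = 19;  b_199 = 79;  b_200 = 1;  b_201 = 22
  b_202 = 80;  b_203 = 40;  b_204 = 68;  b_205 = 68;  b_206 = 35;  b_207 = 47
  b_208 = 82;  b_209 = 61;  b_210 = 44;  b_211 = 81;  b_212 = 58;  b_213 = 11
  b_214 = 23;  b_215 = 67;  b_216 = 29;  b_217 = 61;  b_218 = 87;  b_219 = 50
  b_220 = 75;  b_221 = 52;  b_222 = 1;  b_223 = 3;  b_224 = 5;  b_225 = 50
  b_226 = 41;  b_227 = 87;  b_228 = 37;  b_229 = 53;  b_230 = 22;  b_231 = 29
  b_232 = 12;  b_233 = 48;  b_234 = 61;  b_235 = 78;  b_236 = 87;  b_237 = 70
  b_238 = 59;  b_239 = 27;  b_240 = 67;  b_241 = 95;  b_242 = 42;  b_243 = 34
  b_244 = 12;  b_245 = 67;  b_246 = 96;  b_247 = 96;  b_248 = 82;  b_249 = 30
  b_250 = 51;  b_251 = 59;  b_252 = 72;  b_253 = 89;  b_254 = 71;  b_255 = 82
  b_256 = 67;  b_257 = 52;  b_258 = 65;  b_259 = 6;  b_260 = 70;  b_261 = 25
  b_262 = 4;  b_263 = 81;  b_264 = 66;  b_265 = 47;  b_266 = 30;  b_267 = 85
  b_268 = 60;  b_269 = 14;  b_270 = 58;  b_271 = 78;  b_272 = 95;  b_273 = 3
  b_274 = 46;  b_275 = 84;  b_276 = 29;  b_277 = 9;  b_278 = 39;  b_279 = 50
  b_280 = 81;  b_281 = 66;  b_282 = 20;  b_283 = 54;  b_284 = 69;  b_285 = 10
  b_286 = 28;  b_287 = 93;  b_288 = 10;  b_289 = 47;  b_290 = 8;  b_291 = 34
  b_292 = 3;  b_293 = 5;  b_294 = 80;  b_295 = 6;  b_296 = 69;  b_297 = 85
  b_298 = 7;  b_299 = 81;  b_300 = 29;  b_301 = 2;  b_302 = 40;  b_303 = 52
  b_304 = 2;  b_305 = 79;  b_306 = 86;  b_307 = 95;  b_308 = 47;  b_309 = 81
  b_310 = 0;  b_311 = 25;  b_312 = 23;  b_313 = 86;  b_314 = 40;  b_315 = 17
  b_316 = 1;  b_317 = 84;  b_318 = 66;  b_319 = 27;  b_320 = 63;  b_321 = 0
  b_322 = 14;  b_323 = 58;  b_324 = 13
b_325 = 3·13 + 32·58 + 86·14 + 55·0 = 92
b_326 = 3·92 + 32·13 + 86·58 + 55·14 = 48

48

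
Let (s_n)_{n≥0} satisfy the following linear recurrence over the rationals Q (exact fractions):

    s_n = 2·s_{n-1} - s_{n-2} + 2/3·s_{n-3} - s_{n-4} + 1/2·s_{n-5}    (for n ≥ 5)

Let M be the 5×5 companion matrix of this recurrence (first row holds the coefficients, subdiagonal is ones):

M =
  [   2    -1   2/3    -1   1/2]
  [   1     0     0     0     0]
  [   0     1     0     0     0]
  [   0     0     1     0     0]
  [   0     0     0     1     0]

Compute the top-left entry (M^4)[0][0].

(M^4)[0][0] is the top entry after applying M 4 times to the unit state (1, 0, 0, 0, 0). Equivalently it is h_{8} for the auxiliary sequence (h_n) obeying the same recurrence with h_4 = 1 and h_i = 0 for 0 ≤ i < 4:
h_5 = 2·1 + -1·0 + 2/3·0 + -1·0 + 1/2·0 = 2
h_6 = 2·2 + -1·1 + 2/3·0 + -1·0 + 1/2·0 = 3
h_7 = 2·3 + -1·2 + 2/3·1 + -1·0 + 1/2·0 = 14/3
h_8 = 2·14/3 + -1·3 + 2/3·2 + -1·1 + 1/2·0 = 20/3

20/3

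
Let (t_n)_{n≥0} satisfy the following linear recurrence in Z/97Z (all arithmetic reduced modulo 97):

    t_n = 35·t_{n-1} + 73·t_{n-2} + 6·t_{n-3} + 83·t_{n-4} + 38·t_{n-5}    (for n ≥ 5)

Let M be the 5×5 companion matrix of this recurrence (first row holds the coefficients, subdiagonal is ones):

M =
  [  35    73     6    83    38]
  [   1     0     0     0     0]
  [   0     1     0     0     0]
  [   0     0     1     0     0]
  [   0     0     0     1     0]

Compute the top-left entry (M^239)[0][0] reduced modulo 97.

(M^239)[0][0] is the top entry after applying M 239 times to the unit state (1, 0, 0, 0, 0). Equivalently it is h_{243} for the auxiliary sequence (h_n) obeying the same recurrence with h_4 = 1 and h_i = 0 for 0 ≤ i < 4:
h_5 = 35·1 + 73·0 + 6·0 + 83·0 + 38·0 = 35
h_6 = 35·35 + 73·1 + 6·0 + 83·0 + 38·0 = 37
h_7 = 35·37 + 73·35 + 6·1 + 83·0 + 38·0 = 73
h_8 = 35·73 + 73·37 + 6·35 + 83·1 + 38·0 = 20
h_9 = 35·20 + 73·73 + 6·37 + 83·35 + 38·1 = 76
h_10 = 35·76 + 73·20 + 6·73 + 83·37 + 38·35 = 35
Continuing the recurrence:
  h_11 = 2;  h_12 = 46;  h_13 = 13;  h_14 = 15;  h_15 = 45;  h_16 = 46
  h_17 = 52;  h_18 = 9;  h_19 = 59;  h_20 = 26;  h_21 = 83;  h_22 = 23
  h_23 = 37;  h_24 = 15;  h_25 = 86;  h_26 = 78;  h_27 = 45;  h_28 = 57
  h_29 = 70;  h_30 = 36;  h_31 = 25;  h_32 = 82;  h_33 = 83;  h_34 = 42
  h_35 = 18;  h_36 = 19;  h_37 = 14;  h_38 = 89;  h_39 = 66;  h_40 = 94
  h_41 = 50;  h_42 = 49;  h_43 = 45;  h_44 = 48;  h_45 = 80;  h_46 = 28
  h_47 = 95;  h_48 = 0;  h_49 = 47;  h_50 = 13;  h_51 = 31;  h_52 = 9
  h_53 = 58;  h_54 = 15;  h_55 = 23;  h_56 = 2;  h_57 = 11;  h_58 = 44
  h_59 = 81;  h_60 = 72;  h_61 = 83;  h_62 = 10;  h_63 = 7;  h_64 = 51
  h_65 = 50;  h_66 = 90;  h_67 = 16;  h_68 = 95;  h_69 = 63;  h_70 = 79
  h_71 = 72;  h_72 = 86;  h_73 = 22;  h_74 = 38;  h_75 = 14;  h_76 = 78
  h_77 = 53;  h_78 = 80;  h_79 = 43;  h_80 = 22;  h_81 = 15;  h_82 = 82
  h_83 = 36;  h_84 = 29;  h_85 = 8;  h_86 = 95;  h_87 = 2;  h_88 = 61
  h_89 = 58;  h_90 = 37;  h_91 = 68;  h_92 = 92;  h_93 = 18;  h_94 = 31
  h_95 = 10;  h_96 = 40;  h_97 = 31;  h_98 = 47;  h_99 = 45;  h_100 = 65
  h_101 = 41;  h_102 = 83;  h_103 = 72;  h_104 = 22;  h_105 = 78;  h_106 = 23
  h_107 = 47;  h_108 = 12;  h_109 = 47;  h_110 = 13;  h_111 = 3;  h_112 = 44
  h_113 = 83;  h_114 = 76;  h_115 = 26;  h_116 = 52;  h_117 = 28;  h_118 = 38
  h_119 = 2;  h_120 = 71;  h_121 = 78;  h_122 = 18;  h_123 = 18;  h_124 = 39
  h_125 = 28;  h_126 = 51;  h_127 = 33;  h_128 = 43;  h_129 = 72;  h_130 = 96
  h_131 = 68;  h_132 = 93;  h_133 = 12;  h_134 = 85;  h_135 = 24;  h_136 = 57
  h_137 = 57;  h_138 = 37;  h_139 = 59;  h_140 = 81;  h_141 = 2;  h_142 = 31
  h_143 = 66;  h_144 = 67;  h_145 = 20;  h_146 = 3;  h_147 = 87;  h_148 = 7
  h_149 = 53;  h_150 = 17;  h_151 = 7;  h_152 = 65;  h_153 = 84;  h_154 = 94
  h_155 = 78;  h_156 = 43;  h_157 = 36;  h_158 = 50;  h_159 = 35;  h_160 = 81
  h_161 = 30;  h_162 = 81;  h_163 = 34;  h_164 = 10;  h_165 = 59;  h_166 = 95
  h_167 = 12;  h_168 = 34;  h_169 = 56;  h_170 = 91;  h_171 = 55;  h_172 = 57
  h_173 = 80;  h_174 = 94;  h_175 = 35;  h_176 = 62;  h_177 = 30;  h_178 = 41
  h_179 = 95;  h_180 = 73;  h_181 = 32;  h_182 = 19;  h_183 = 78;  h_184 = 10
  h_185 = 45;  h_186 = 37;  h_187 = 2;  h_188 = 45;  h_189 = 44;  h_190 = 15
  h_191 = 50;  h_192 = 33;  h_193 = 72;  h_194 = 95;  h_195 = 16;  h_196 = 53
  h_197 = 56;  h_198 = 56;  h_199 = 52;  h_200 = 96;  h_201 = 89;  h_202 = 42
  h_203 = 49;  h_204 = 30;  h_205 = 6;  h_206 = 56;  h_207 = 93;  h_208 = 91
  h_209 = 17;  h_210 = 62;  h_211 = 30;  h_212 = 81;  h_213 = 81;  h_214 = 73
  h_215 = 26;  h_216 = 38;  h_217 = 81;  h_218 = 61;  h_219 = 16;  h_220 = 38
  h_221 = 70;  h_222 = 75;  h_223 = 66;  h_224 = 36;  h_225 = 8;  h_226 = 64
  h_227 = 19;  h_228 = 17;  h_229 = 33;  h_230 = 75;  h_231 = 27;  h_232 = 21
  h_233 = 42;  h_234 = 71;  h_235 = 1;  h_236 = 91;  h_237 = 14;  h_238 = 78
  h_239 = 95;  h_240 = 10;  h_241 = 54
h_242 = 35·54 + 73·10 + 6·95 + 83·78 + 38·14 = 11
h_243 = 35·11 + 73·54 + 6·10 + 83·95 + 38·78 = 7

7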